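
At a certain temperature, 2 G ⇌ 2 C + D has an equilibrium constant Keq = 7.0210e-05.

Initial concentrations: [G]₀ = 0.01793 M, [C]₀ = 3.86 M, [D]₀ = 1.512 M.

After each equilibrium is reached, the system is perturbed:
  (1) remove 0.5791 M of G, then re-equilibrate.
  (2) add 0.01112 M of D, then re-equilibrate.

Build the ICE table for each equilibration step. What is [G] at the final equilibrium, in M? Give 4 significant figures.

[G]_eq = 2.484 M

Q₀ = 7.0075e+04 vs Keq = 7.0210e-05 ⇒ Q>K, reverse
Step 1:
                    G           C           D
  I           0.01793        3.86       1.512
  C             3.022      -3.022      -1.511
  E              3.04      0.8378  9.2435e-04
  solve Keq expr → x = -1.511; check Q = 7.0210e-05
Then remove 0.5791 M of G.
Step 2:
                    G           C           D
  I             2.461      0.8378  9.2435e-04
  C        6.3477e-04 -6.3477e-04 -3.1738e-04
  E             2.462      0.8372  6.0697e-04
  solve Keq expr → x = -3.1738e-04; check Q = 7.0210e-05
Then add 0.01112 M of D.
Step 3:
                    G           C           D
  I             2.462      0.8372     0.01173
  C           0.02215    -0.02215    -0.01107
  E             2.484      0.8151  6.5198e-04
  solve Keq expr → x = -0.01107; check Q = 7.0210e-05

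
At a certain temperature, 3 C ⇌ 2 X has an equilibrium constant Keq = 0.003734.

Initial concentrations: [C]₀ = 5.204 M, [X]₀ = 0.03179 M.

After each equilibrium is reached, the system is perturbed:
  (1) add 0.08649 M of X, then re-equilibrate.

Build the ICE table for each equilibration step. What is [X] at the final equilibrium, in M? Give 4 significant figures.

Q₀ = 7.1708e-06 vs Keq = 0.003734 ⇒ Q<K, forward
Step 1:
                   C          X
  I            5.204    0.03179
  C          -0.7996      0.533
  E            4.404     0.5648
  solve Keq expr → x = 0.2665; check Q = 0.003734
Then add 0.08649 M of X.
Step 2:
                   C          X
  I            4.404     0.6513
  C           0.1006   -0.06704
  E            4.505     0.5843
  solve Keq expr → x = -0.03352; check Q = 0.003734

[X]_eq = 0.5843 M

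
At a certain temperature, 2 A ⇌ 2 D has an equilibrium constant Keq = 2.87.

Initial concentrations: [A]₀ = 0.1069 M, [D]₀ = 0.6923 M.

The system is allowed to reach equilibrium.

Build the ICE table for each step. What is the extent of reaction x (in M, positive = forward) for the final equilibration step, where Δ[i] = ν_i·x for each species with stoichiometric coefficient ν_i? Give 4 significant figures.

x = -0.09487 M

Q₀ = 41.94 vs Keq = 2.87 ⇒ Q>K, reverse
Step 1:
                  A         D
  Initial    0.1069    0.6923
  Change     0.1897   -0.1897
  Equil      0.2966    0.5026
  solve Keq expr → x = -0.09487; check Q = 2.87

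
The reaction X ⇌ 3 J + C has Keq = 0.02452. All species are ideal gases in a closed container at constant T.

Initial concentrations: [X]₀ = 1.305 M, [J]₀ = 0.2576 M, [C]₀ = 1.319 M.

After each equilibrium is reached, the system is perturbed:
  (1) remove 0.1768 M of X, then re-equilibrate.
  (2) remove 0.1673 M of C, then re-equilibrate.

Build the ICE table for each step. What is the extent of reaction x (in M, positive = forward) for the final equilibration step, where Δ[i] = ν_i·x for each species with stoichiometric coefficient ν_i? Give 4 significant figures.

x = 0.003994 M

Q₀ = 0.01728 vs Keq = 0.02452 ⇒ Q<K, forward
Step 1:
                  X         J         C
  Initial     1.305    0.2576     1.319
  Change   -0.01013    0.0304   0.01013
  Equil       1.295     0.288     1.329
  solve Keq expr → x = 0.01013; check Q = 0.02452
Then remove 0.1768 M of X.
Step 2:
                  X         J         C
  Initial     1.118     0.288     1.329
  Change   0.004365   -0.0131 -0.004365
  Equil       1.122    0.2749     1.325
  solve Keq expr → x = -0.004365; check Q = 0.02452
Then remove 0.1673 M of C.
Step 3:
                  X         J         C
  Initial     1.122    0.2749     1.157
  Change  -0.003994   0.01198  0.003994
  Equil       1.118    0.2869     1.161
  solve Keq expr → x = 0.003994; check Q = 0.02452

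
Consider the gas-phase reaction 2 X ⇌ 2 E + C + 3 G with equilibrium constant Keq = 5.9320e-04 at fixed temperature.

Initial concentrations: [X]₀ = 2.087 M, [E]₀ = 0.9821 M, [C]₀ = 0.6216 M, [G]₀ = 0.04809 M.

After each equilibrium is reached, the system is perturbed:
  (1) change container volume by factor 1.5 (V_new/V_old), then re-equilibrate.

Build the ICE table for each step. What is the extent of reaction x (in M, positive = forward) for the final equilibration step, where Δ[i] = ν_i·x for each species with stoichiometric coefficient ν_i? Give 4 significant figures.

x = 0.01989 M

Q₀ = 1.5309e-05 vs Keq = 5.9320e-04 ⇒ Q<K, forward
Step 1:
                   X          E          C          G
  Initial      2.087     0.9821     0.6216    0.04809
  Change    -0.06768    0.06768    0.03384     0.1015
  Equil        2.019       1.05     0.6554     0.1496
  solve Keq expr → x = 0.03384; check Q = 5.9320e-04
Then change container volume by factor 1.5 (V_new/V_old).
Step 2:
                   X          E          C          G
  Initial      1.346     0.6999      0.437    0.09974
  Change    -0.03978    0.03978    0.01989    0.05967
  Equil        1.306     0.7396     0.4569     0.1594
  solve Keq expr → x = 0.01989; check Q = 5.9320e-04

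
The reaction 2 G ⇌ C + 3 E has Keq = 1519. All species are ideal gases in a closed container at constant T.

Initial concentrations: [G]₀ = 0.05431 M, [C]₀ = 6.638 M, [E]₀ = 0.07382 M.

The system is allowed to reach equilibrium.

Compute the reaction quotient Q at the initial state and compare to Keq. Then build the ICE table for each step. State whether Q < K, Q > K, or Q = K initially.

Q₀ = 0.9053 vs Keq = 1519 ⇒ Q<K, forward
Step 1:
                   G          C          E
  Initial    0.05431      6.638    0.07382
  Change    -0.05048    0.02524    0.07572
  Equil      0.00383      6.663     0.1495
  solve Keq expr → x = 0.02524; check Q = 1519

Q₀ = 0.9053; Q < K (proceeds forward)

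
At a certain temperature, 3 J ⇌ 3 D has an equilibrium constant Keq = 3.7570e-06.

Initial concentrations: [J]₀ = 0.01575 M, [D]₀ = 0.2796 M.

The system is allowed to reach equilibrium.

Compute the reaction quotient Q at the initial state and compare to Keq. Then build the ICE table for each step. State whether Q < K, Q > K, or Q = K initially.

Q₀ = 5595; Q > K (proceeds reverse)

Q₀ = 5595 vs Keq = 3.7570e-06 ⇒ Q>K, reverse
Step 1:
                   J          D
  Initial    0.01575     0.2796
  Change      0.2751    -0.2751
  Equil       0.2908   0.004521
  solve Keq expr → x = -0.09169; check Q = 3.7570e-06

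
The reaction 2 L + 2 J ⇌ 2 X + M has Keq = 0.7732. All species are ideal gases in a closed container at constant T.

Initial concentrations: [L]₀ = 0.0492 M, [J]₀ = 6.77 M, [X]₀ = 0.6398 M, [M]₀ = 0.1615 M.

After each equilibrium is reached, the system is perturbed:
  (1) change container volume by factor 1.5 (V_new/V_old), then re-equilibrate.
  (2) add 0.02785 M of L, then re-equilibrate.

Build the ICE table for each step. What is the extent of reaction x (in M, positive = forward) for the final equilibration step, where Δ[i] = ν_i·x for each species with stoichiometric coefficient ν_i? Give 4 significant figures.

x = 0.01185 M

Q₀ = 0.5959 vs Keq = 0.7732 ⇒ Q<K, forward
Step 1:
                   L          J          X          M
  I           0.0492       6.77     0.6398     0.1615
  C        -0.005266  -0.005266   0.005266   0.002633
  E          0.04393      6.765     0.6451     0.1641
  solve Keq expr → x = 0.002633; check Q = 0.7732
Then change container volume by factor 1.5 (V_new/V_old).
Step 2:
                   L          J          X          M
  I          0.02929       4.51       0.43     0.1094
  C         0.005614   0.005614  -0.005614  -0.002807
  E           0.0349      4.515     0.4244     0.1066
  solve Keq expr → x = -0.002807; check Q = 0.7732
Then add 0.02785 M of L.
Step 3:
                   L          J          X          M
  I          0.06275      4.515     0.4244     0.1066
  C          -0.0237    -0.0237     0.0237    0.01185
  E          0.03905      4.492     0.4481     0.1185
  solve Keq expr → x = 0.01185; check Q = 0.7732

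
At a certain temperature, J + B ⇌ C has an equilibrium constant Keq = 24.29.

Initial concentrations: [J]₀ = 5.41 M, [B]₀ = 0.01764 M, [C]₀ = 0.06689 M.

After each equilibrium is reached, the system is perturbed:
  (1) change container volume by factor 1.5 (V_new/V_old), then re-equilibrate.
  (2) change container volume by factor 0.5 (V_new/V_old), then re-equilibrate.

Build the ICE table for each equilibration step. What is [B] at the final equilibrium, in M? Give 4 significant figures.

Q₀ = 0.7009 vs Keq = 24.29 ⇒ Q<K, forward
Step 1:
                  J         B         C
  I            5.41   0.01764   0.06689
  C          -0.017    -0.017     0.017
  E           5.393 6.4040e-04   0.08389
  solve Keq expr → x = 0.017; check Q = 24.29
Then change container volume by factor 1.5 (V_new/V_old).
Step 2:
                  J         B         C
  I           3.595 4.2693e-04   0.05593
  C       2.1101e-04 2.1101e-04 -2.1101e-04
  E           3.596 6.3794e-04   0.05572
  solve Keq expr → x = -2.1101e-04; check Q = 24.29
Then change container volume by factor 0.5 (V_new/V_old).
Step 3:
                  J         B         C
  I           7.191  0.001276    0.1114
  C       -6.3426e-04 -6.3426e-04 6.3426e-04
  E            7.19 6.4163e-04    0.1121
  solve Keq expr → x = 6.3426e-04; check Q = 24.29

[B]_eq = 6.4163e-04 M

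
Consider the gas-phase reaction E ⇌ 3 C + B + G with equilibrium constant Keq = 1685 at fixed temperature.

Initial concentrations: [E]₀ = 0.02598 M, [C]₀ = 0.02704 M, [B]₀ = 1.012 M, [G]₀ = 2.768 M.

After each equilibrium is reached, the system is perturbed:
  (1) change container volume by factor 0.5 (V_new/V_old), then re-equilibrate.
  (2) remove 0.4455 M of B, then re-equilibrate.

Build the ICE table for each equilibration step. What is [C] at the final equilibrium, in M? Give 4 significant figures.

[C]_eq = 0.2098 M

Q₀ = 0.002132 vs Keq = 1685 ⇒ Q<K, forward
Step 1:
                  E         C         B         G
  I         0.02598   0.02704     1.012     2.768
  C        -0.02598   0.07793   0.02598   0.02598
  E       1.9909e-06     0.105     1.038     2.794
  solve Keq expr → x = 0.02598; check Q = 1685
Then change container volume by factor 0.5 (V_new/V_old).
Step 2:
                  E         C         B         G
  I       3.9819e-06    0.2099     2.076     5.588
  C       5.9563e-05 -1.7869e-04 -5.9563e-05 -5.9563e-05
  E       6.3545e-05    0.2098     2.076     5.588
  solve Keq expr → x = -5.9563e-05; check Q = 1685
Then remove 0.4455 M of B.
Step 3:
                  E         C         B         G
  I       6.3545e-05    0.2098      1.63     5.588
  C       -1.3607e-05 4.0822e-05 1.3607e-05 1.3607e-05
  E       4.9937e-05    0.2098      1.63     5.588
  solve Keq expr → x = 1.3607e-05; check Q = 1685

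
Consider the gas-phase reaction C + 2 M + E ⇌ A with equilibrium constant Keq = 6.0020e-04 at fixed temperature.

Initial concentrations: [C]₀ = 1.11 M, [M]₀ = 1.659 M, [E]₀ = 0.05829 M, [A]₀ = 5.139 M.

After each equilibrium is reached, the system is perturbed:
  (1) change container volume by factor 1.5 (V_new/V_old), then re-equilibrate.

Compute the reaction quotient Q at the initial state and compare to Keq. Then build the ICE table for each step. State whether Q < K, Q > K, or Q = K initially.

Q₀ = 28.86 vs Keq = 6.0020e-04 ⇒ Q>K, reverse
Step 1:
                    C           M           E           A
  I              1.11       1.659     0.05829       5.139
  C             3.989       7.978       3.989      -3.989
  E             5.099       9.637       4.047        1.15
  solve Keq expr → x = -3.989; check Q = 6.0020e-04
Then change container volume by factor 1.5 (V_new/V_old).
Step 2:
                    C           M           E           A
  I             3.399       6.424       2.698      0.7668
  C            0.3986      0.7973      0.3986     -0.3986
  E             3.798       7.222       3.097      0.3681
  solve Keq expr → x = -0.3986; check Q = 6.0020e-04

Q₀ = 28.86; Q > K (proceeds reverse)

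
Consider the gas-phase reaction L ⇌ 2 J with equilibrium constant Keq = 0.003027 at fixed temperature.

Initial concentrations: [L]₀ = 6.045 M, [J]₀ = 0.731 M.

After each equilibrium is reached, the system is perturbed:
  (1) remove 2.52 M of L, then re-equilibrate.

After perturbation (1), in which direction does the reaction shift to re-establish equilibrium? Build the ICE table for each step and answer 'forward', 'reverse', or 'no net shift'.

Q₀ = 0.0884 vs Keq = 0.003027 ⇒ Q>K, reverse
Step 1:
                   L          J
  I            6.045      0.731
  C           0.2962    -0.5925
  E            6.341     0.1385
  solve Keq expr → x = -0.2962; check Q = 0.003027
Then remove 2.52 M of L.
Step 2:
                   L          J
  I            3.821     0.1385
  C          0.01539   -0.03078
  E            3.837     0.1078
  solve Keq expr → x = -0.01539; check Q = 0.003027

Direction: reverse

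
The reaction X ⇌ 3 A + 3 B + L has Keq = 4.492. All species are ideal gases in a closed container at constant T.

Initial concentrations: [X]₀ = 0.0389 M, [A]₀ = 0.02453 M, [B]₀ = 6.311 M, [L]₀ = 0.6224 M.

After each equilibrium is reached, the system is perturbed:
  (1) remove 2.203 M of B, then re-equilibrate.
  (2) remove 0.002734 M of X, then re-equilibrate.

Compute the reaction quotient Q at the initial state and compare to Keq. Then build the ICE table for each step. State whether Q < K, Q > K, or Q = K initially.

Q₀ = 0.05936 vs Keq = 4.492 ⇒ Q<K, forward
Step 1:
                    X           A           B           L
  init         0.0389     0.02453       6.311      0.6224
  Δ          -0.01897     0.05692     0.05692     0.01897
  eq          0.01993     0.08145       6.368      0.6414
  solve Keq expr → x = 0.01897; check Q = 4.492
Then remove 2.203 M of B.
Step 2:
                    X           A           B           L
  init        0.01993     0.08145       4.165      0.6414
  Δ         -0.007745     0.02323     0.02323    0.007745
  eq          0.01218      0.1047       4.188      0.6491
  solve Keq expr → x = 0.007745; check Q = 4.492
Then remove 0.002734 M of X.
Step 3:
                    X           A           B           L
  init       0.009446      0.1047       4.188      0.6491
  Δ          0.001335   -0.004006   -0.004006   -0.001335
  eq          0.01078      0.1007       4.184      0.6478
  solve Keq expr → x = -0.001335; check Q = 4.492

Q₀ = 0.05936; Q < K (proceeds forward)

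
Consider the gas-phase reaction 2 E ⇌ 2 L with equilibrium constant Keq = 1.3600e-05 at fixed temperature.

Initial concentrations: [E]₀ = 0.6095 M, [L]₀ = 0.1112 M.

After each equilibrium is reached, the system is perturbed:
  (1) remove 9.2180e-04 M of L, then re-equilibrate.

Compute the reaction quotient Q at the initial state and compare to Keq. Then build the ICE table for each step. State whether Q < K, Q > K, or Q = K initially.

Q₀ = 0.03329; Q > K (proceeds reverse)

Q₀ = 0.03329 vs Keq = 1.3600e-05 ⇒ Q>K, reverse
Step 1:
                  E         L
  Initial    0.6095    0.1112
  Change     0.1086   -0.1086
  Equil      0.7181  0.002648
  solve Keq expr → x = -0.05428; check Q = 1.3600e-05
Then remove 9.2180e-04 M of L.
Step 2:
                  E         L
  Initial    0.7181  0.001726
  Change  -9.1841e-04 9.1841e-04
  Equil      0.7171  0.002645
  solve Keq expr → x = 4.5921e-04; check Q = 1.3600e-05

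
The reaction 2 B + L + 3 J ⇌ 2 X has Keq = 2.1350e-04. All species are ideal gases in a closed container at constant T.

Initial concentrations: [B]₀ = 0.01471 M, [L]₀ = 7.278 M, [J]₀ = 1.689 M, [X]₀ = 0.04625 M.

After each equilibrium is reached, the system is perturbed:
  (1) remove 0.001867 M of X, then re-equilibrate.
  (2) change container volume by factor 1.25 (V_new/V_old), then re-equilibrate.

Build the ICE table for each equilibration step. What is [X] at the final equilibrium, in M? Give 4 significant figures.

Q₀ = 0.2819 vs Keq = 2.1350e-04 ⇒ Q>K, reverse
Step 1:
                    B           L           J           X
  init        0.01471       7.278       1.689     0.04625
  Δ           0.04114     0.02057     0.06171    -0.04114
  eq          0.05585       7.299       1.751    0.005107
  solve Keq expr → x = -0.02057; check Q = 2.1350e-04
Then remove 0.001867 M of X.
Step 2:
                    B           L           J           X
  init        0.05585       7.299       1.751     0.00324
  Δ           -0.0017 -8.5020e-04   -0.002551      0.0017
  eq          0.05415       7.298       1.748    0.004941
  solve Keq expr → x = 8.5020e-04; check Q = 2.1350e-04
Then change container volume by factor 1.25 (V_new/V_old).
Step 3:
                    B           L           J           X
  init        0.04332       5.838       1.399    0.003953
  Δ          0.001339  6.6948e-04    0.002008   -0.001339
  eq          0.04466       5.839       1.401    0.002614
  solve Keq expr → x = -6.6948e-04; check Q = 2.1350e-04

[X]_eq = 0.002614 M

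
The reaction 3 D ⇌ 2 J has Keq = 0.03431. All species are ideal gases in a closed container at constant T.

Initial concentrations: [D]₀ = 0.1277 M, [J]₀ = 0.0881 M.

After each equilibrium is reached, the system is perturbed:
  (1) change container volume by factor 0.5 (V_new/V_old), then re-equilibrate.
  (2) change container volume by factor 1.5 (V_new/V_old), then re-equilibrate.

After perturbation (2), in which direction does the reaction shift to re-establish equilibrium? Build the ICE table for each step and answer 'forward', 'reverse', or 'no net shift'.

Q₀ = 3.727 vs Keq = 0.03431 ⇒ Q>K, reverse
Step 1:
                   D          J
  I           0.1277     0.0881
  C           0.1016   -0.06776
  E           0.2293    0.02034
  solve Keq expr → x = -0.03388; check Q = 0.03431
Then change container volume by factor 0.5 (V_new/V_old).
Step 2:
                   D          J
  I           0.4587    0.04069
  C         -0.01976    0.01317
  E           0.4389    0.05386
  solve Keq expr → x = 0.006587; check Q = 0.03431
Then change container volume by factor 1.5 (V_new/V_old).
Step 3:
                   D          J
  I           0.2926    0.03591
  C         0.008055   -0.00537
  E           0.3007    0.03054
  solve Keq expr → x = -0.002685; check Q = 0.03431

Direction: reverse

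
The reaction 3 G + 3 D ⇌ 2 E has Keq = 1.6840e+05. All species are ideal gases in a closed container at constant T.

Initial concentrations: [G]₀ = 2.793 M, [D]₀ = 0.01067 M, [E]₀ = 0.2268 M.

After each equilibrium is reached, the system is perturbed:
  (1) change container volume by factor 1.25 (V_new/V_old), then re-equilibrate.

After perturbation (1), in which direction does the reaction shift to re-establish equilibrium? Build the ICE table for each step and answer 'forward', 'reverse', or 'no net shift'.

Q₀ = 1943 vs Keq = 1.6840e+05 ⇒ Q<K, forward
Step 1:
                   G          D          E
  Initial      2.793    0.01067     0.2268
  Change   -0.008213  -0.008213   0.005475
  Equil        2.785   0.002457     0.2323
  solve Keq expr → x = 0.002738; check Q = 1.6840e+05
Then change container volume by factor 1.25 (V_new/V_old).
Step 2:
                   G          D          E
  Initial      2.228   0.001966     0.1858
  Change  6.7608e-04 6.7608e-04 -4.5072e-04
  Equil        2.229   0.002642     0.1854
  solve Keq expr → x = -2.2536e-04; check Q = 1.6840e+05

Direction: reverse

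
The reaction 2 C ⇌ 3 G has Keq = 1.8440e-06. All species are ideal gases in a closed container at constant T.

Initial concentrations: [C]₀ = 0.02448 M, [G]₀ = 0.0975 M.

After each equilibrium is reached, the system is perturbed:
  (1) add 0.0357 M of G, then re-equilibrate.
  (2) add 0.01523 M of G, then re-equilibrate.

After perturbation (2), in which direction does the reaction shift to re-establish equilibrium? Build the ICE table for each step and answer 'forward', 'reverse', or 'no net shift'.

Q₀ = 1.547 vs Keq = 1.8440e-06 ⇒ Q>K, reverse
Step 1:
                   C          G
  init       0.02448     0.0975
  Δ          0.06338   -0.09508
  eq         0.08786   0.002424
  solve Keq expr → x = -0.03169; check Q = 1.8440e-06
Then add 0.0357 M of G.
Step 2:
                   C          G
  init       0.08786    0.03812
  Δ          0.02352   -0.03528
  eq          0.1114   0.002839
  solve Keq expr → x = -0.01176; check Q = 1.8440e-06
Then add 0.01523 M of G.
Step 3:
                   C          G
  init        0.1114    0.01807
  Δ          0.01004   -0.01506
  eq          0.1214   0.003007
  solve Keq expr → x = -0.005021; check Q = 1.8440e-06

Direction: reverse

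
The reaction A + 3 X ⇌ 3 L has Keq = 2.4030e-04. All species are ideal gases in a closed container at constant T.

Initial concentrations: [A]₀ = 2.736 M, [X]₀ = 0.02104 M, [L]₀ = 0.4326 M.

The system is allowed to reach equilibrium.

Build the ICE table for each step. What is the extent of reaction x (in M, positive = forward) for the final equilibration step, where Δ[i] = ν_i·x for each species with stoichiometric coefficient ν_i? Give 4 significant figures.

Q₀ = 3177 vs Keq = 2.4030e-04 ⇒ Q>K, reverse
Step 1:
                    A           X           L
  I             2.736     0.02104      0.4326
  C            0.1319      0.3958     -0.3958
  E             2.868      0.4168     0.03682
  solve Keq expr → x = -0.1319; check Q = 2.4030e-04

x = -0.1319 M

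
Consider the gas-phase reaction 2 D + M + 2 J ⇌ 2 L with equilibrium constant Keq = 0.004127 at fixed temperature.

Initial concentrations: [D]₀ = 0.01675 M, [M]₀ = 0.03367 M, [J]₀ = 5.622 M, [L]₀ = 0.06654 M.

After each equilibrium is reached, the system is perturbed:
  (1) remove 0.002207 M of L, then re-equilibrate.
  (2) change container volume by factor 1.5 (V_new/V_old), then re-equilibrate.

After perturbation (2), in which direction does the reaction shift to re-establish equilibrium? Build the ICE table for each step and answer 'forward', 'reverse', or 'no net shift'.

Direction: reverse

Q₀ = 14.83 vs Keq = 0.004127 ⇒ Q>K, reverse
Step 1:
                   D          M          J          L
  Initial    0.01675    0.03367      5.622    0.06654
  Change     0.05953    0.02976    0.05953   -0.05953
  Equil      0.07628    0.06343      5.682   0.007012
  solve Keq expr → x = -0.02976; check Q = 0.004127
Then remove 0.002207 M of L.
Step 2:
                   D          M          J          L
  Initial    0.07628    0.06343      5.682   0.004805
  Change    -0.00197 -9.8514e-04   -0.00197    0.00197
  Equil      0.07431    0.06245       5.68   0.006775
  solve Keq expr → x = 9.8514e-04; check Q = 0.004127
Then change container volume by factor 1.5 (V_new/V_old).
Step 3:
                   D          M          J          L
  Initial    0.04954    0.04163      3.786   0.004517
  Change    0.001932 9.6577e-04   0.001932  -0.001932
  Equil      0.05147     0.0426      3.788   0.002585
  solve Keq expr → x = -9.6577e-04; check Q = 0.004127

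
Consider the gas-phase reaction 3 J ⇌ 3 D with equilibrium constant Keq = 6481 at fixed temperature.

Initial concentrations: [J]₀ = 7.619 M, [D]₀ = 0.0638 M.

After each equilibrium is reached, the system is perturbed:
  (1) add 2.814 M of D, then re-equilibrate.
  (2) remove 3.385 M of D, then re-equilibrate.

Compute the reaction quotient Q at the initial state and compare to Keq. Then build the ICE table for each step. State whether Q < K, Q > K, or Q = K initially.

Q₀ = 5.8718e-07 vs Keq = 6481 ⇒ Q<K, forward
Step 1:
                   J          D
  Initial      7.619     0.0638
  Change      -7.228      7.228
  Equil       0.3911      7.292
  solve Keq expr → x = 2.409; check Q = 6481
Then add 2.814 M of D.
Step 2:
                   J          D
  Initial     0.3911      10.11
  Change      0.1432    -0.1432
  Equil       0.5343      9.962
  solve Keq expr → x = -0.04775; check Q = 6481
Then remove 3.385 M of D.
Step 3:
                   J          D
  Initial     0.5343      6.577
  Change     -0.1723     0.1723
  Equil        0.362       6.75
  solve Keq expr → x = 0.05744; check Q = 6481

Q₀ = 5.8718e-07; Q < K (proceeds forward)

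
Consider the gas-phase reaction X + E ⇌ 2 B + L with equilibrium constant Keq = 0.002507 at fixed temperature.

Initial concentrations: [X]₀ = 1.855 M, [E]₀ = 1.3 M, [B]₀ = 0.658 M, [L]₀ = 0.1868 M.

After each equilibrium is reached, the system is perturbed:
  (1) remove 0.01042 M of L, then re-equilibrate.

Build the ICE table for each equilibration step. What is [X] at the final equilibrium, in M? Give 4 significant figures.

Q₀ = 0.03354 vs Keq = 0.002507 ⇒ Q>K, reverse
Step 1:
                   X          E          B          L
  Initial      1.855        1.3      0.658     0.1868
  Change      0.1377     0.1377    -0.2754    -0.1377
  Equil        1.993      1.438     0.3826    0.04908
  solve Keq expr → x = -0.1377; check Q = 0.002507
Then remove 0.01042 M of L.
Step 2:
                   X          E          B          L
  Initial      1.993      1.438     0.3826    0.03866
  Change   -0.006758  -0.006758    0.01352   0.006758
  Equil        1.986      1.431     0.3961    0.04542
  solve Keq expr → x = 0.006758; check Q = 0.002507

[X]_eq = 1.986 M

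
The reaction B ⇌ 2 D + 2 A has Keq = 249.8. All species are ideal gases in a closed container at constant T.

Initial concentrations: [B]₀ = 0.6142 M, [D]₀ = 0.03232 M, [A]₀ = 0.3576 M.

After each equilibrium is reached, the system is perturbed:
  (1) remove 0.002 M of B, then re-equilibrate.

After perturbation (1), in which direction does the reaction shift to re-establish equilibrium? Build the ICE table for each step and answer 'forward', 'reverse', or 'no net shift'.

Q₀ = 2.1748e-04 vs Keq = 249.8 ⇒ Q<K, forward
Step 1:
                  B         D         A
  I          0.6142   0.03232    0.3576
  C         -0.5995     1.199     1.199
  E         0.01471     1.231     1.557
  solve Keq expr → x = 0.5995; check Q = 249.8
Then remove 0.002 M of B.
Step 2:
                  B         D         A
  I         0.01271     1.231     1.557
  C        0.001843 -0.003686 -0.003686
  E         0.01455     1.228     1.553
  solve Keq expr → x = -0.001843; check Q = 249.8

Direction: reverse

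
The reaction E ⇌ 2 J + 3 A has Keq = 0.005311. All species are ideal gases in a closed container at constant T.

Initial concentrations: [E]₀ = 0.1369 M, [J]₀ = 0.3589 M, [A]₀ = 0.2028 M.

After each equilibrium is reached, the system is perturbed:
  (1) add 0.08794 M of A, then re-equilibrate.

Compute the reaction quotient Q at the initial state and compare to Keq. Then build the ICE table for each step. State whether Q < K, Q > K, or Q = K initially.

Q₀ = 0.007848; Q > K (proceeds reverse)

Q₀ = 0.007848 vs Keq = 0.005311 ⇒ Q>K, reverse
Step 1:
                   E          J          A
  I           0.1369     0.3589     0.2028
  C          0.00601   -0.01202   -0.01803
  E           0.1429     0.3469     0.1848
  solve Keq expr → x = -0.00601; check Q = 0.005311
Then add 0.08794 M of A.
Step 2:
                   E          J          A
  I           0.1429     0.3469     0.2727
  C          0.02075    -0.0415   -0.06226
  E           0.1637     0.3054     0.2105
  solve Keq expr → x = -0.02075; check Q = 0.005311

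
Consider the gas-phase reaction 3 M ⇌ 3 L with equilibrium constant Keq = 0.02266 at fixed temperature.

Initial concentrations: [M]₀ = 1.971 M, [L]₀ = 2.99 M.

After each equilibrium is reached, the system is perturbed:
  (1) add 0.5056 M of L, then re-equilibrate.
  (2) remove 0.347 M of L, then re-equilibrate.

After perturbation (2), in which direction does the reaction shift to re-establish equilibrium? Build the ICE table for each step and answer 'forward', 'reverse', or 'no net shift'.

Q₀ = 3.491 vs Keq = 0.02266 ⇒ Q>K, reverse
Step 1:
                  M         L
  Initial     1.971      2.99
  Change      1.896    -1.896
  Equil       3.867     1.094
  solve Keq expr → x = -0.6319; check Q = 0.02266
Then add 0.5056 M of L.
Step 2:
                  M         L
  Initial     3.867       1.6
  Change     0.3941   -0.3941
  Equil       4.261     1.206
  solve Keq expr → x = -0.1314; check Q = 0.02266
Then remove 0.347 M of L.
Step 3:
                  M         L
  Initial     4.261    0.8587
  Change    -0.2705    0.2705
  Equil        3.99     1.129
  solve Keq expr → x = 0.09015; check Q = 0.02266

Direction: forward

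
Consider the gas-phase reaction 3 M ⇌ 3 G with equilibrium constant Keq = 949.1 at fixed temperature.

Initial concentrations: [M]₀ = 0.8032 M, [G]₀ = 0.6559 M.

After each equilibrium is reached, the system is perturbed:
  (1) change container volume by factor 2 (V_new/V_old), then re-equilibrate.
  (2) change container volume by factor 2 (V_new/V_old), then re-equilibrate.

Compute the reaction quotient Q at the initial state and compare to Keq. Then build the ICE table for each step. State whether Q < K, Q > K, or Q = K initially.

Q₀ = 0.5446; Q < K (proceeds forward)

Q₀ = 0.5446 vs Keq = 949.1 ⇒ Q<K, forward
Step 1:
                  M         G
  Initial    0.8032    0.6559
  Change    -0.6684    0.6684
  Equil      0.1348     1.324
  solve Keq expr → x = 0.2228; check Q = 949.1
Then change container volume by factor 2 (V_new/V_old).
Step 2:
                  M         G
  Initial   0.06738    0.6622
  Change          0         0
  Equil     0.06738    0.6622
  solve Keq expr → x = 0; check Q = 949.1
Then change container volume by factor 2 (V_new/V_old).
Step 3:
                  M         G
  Initial   0.03369    0.3311
  Change          0         0
  Equil     0.03369    0.3311
  solve Keq expr → x = 0; check Q = 949.1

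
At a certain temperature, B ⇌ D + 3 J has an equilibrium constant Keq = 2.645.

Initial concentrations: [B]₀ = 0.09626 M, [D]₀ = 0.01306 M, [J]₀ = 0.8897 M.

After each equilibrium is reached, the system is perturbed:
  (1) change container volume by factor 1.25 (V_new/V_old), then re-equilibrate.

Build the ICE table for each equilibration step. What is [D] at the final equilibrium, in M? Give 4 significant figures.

Q₀ = 0.09555 vs Keq = 2.645 ⇒ Q<K, forward
Step 1:
                   B          D          J
  init       0.09626    0.01306     0.8897
  Δ          -0.0614     0.0614     0.1842
  eq         0.03486    0.07446      1.074
  solve Keq expr → x = 0.0614; check Q = 2.645
Then change container volume by factor 1.25 (V_new/V_old).
Step 2:
                   B          D          J
  init       0.02789    0.05957     0.8591
  Δ         -0.00959    0.00959    0.02877
  eq          0.0183    0.06916     0.8879
  solve Keq expr → x = 0.00959; check Q = 2.645

[D]_eq = 0.06916 M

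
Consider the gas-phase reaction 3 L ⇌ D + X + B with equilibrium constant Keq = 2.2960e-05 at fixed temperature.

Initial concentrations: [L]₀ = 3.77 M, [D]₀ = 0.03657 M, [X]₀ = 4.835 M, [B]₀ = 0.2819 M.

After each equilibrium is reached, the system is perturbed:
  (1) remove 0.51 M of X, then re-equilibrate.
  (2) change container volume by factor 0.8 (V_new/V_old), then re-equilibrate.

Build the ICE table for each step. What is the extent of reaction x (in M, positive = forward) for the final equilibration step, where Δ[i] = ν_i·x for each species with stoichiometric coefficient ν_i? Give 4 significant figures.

x = 0 M

Q₀ = 9.3023e-04 vs Keq = 2.2960e-05 ⇒ Q>K, reverse
Step 1:
                   L          D          X          B
  Initial       3.77    0.03657      4.835     0.2819
  Change      0.1063   -0.03544   -0.03544   -0.03544
  Equil        3.876   0.001131        4.8     0.2465
  solve Keq expr → x = -0.03544; check Q = 2.2960e-05
Then remove 0.51 M of X.
Step 2:
                   L          D          X          B
  Initial      3.876   0.001131       4.29     0.2465
  Change  -3.9989e-04 1.3330e-04 1.3330e-04 1.3330e-04
  Equil        3.876   0.001264       4.29     0.2466
  solve Keq expr → x = 1.3330e-04; check Q = 2.2960e-05
Then change container volume by factor 0.8 (V_new/V_old).
Step 3:
                   L          D          X          B
  Initial      4.845    0.00158      5.362     0.3082
  Change           0          0          0          0
  Equil        4.845    0.00158      5.362     0.3082
  solve Keq expr → x = 0; check Q = 2.2960e-05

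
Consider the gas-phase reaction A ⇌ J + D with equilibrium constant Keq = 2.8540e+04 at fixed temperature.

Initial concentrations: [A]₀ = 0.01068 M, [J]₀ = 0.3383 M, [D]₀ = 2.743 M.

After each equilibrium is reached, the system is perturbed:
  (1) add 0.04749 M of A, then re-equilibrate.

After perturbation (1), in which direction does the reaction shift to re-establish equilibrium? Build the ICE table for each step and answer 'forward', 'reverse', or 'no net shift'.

Q₀ = 86.89 vs Keq = 2.8540e+04 ⇒ Q<K, forward
Step 1:
                   A          J          D
  I          0.01068     0.3383      2.743
  C         -0.01065    0.01065    0.01065
  E       3.3668e-05     0.3489      2.754
  solve Keq expr → x = 0.01065; check Q = 2.8540e+04
Then add 0.04749 M of A.
Step 2:
                   A          J          D
  I          0.04752     0.3489      2.754
  C         -0.04748    0.04748    0.04748
  E       3.8909e-05     0.3964      2.801
  solve Keq expr → x = 0.04748; check Q = 2.8540e+04

Direction: forward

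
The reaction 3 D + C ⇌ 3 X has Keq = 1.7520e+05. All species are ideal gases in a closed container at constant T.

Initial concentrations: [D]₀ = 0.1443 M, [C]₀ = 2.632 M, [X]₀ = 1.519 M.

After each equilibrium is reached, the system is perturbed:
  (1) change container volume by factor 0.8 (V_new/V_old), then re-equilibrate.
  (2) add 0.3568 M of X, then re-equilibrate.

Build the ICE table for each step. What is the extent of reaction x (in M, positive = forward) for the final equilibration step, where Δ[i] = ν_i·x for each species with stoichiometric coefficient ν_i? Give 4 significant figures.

x = -0.001418 M

Q₀ = 443.2 vs Keq = 1.7520e+05 ⇒ Q<K, forward
Step 1:
                    D           C           X
  I            0.1443       2.632       1.519
  C           -0.1229    -0.04098      0.1229
  E           0.02136       2.591       1.642
  solve Keq expr → x = 0.04098; check Q = 1.7520e+05
Then change container volume by factor 0.8 (V_new/V_old).
Step 2:
                    D           C           X
  I           0.02671       3.239       2.052
  C          -0.00189 -6.2995e-04     0.00189
  E           0.02482       3.238       2.054
  solve Keq expr → x = 6.2995e-04; check Q = 1.7520e+05
Then add 0.3568 M of X.
Step 3:
                    D           C           X
  I           0.02482       3.238       2.411
  C          0.004254    0.001418   -0.004254
  E           0.02907        3.24       2.407
  solve Keq expr → x = -0.001418; check Q = 1.7520e+05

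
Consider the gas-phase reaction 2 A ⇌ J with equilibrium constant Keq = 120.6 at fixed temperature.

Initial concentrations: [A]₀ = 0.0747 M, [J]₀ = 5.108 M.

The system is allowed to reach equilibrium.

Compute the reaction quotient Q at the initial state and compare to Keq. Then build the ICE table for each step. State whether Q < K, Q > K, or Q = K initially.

Q₀ = 915.4; Q > K (proceeds reverse)

Q₀ = 915.4 vs Keq = 120.6 ⇒ Q>K, reverse
Step 1:
                    A           J
  Initial      0.0747       5.108
  Change       0.1298     -0.0649
  Equil        0.2045       5.043
  solve Keq expr → x = -0.0649; check Q = 120.6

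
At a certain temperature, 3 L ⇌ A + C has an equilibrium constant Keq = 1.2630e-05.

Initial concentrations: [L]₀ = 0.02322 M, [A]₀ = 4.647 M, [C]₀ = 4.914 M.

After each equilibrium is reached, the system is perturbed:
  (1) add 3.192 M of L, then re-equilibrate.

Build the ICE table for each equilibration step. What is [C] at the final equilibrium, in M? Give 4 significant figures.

Q₀ = 1.8240e+06 vs Keq = 1.2630e-05 ⇒ Q>K, reverse
Step 1:
                    L           A           C
  init        0.02322       4.647       4.914
  Δ             13.67      -4.556      -4.556
  eq            13.69     0.09065      0.3577
  solve Keq expr → x = -4.556; check Q = 1.2630e-05
Then add 3.192 M of L.
Step 2:
                    L           A           C
  init          16.88     0.09065      0.3577
  Δ           -0.1595     0.05317     0.05317
  eq            16.72      0.1438      0.4108
  solve Keq expr → x = 0.05317; check Q = 1.2630e-05

[C]_eq = 0.4108 M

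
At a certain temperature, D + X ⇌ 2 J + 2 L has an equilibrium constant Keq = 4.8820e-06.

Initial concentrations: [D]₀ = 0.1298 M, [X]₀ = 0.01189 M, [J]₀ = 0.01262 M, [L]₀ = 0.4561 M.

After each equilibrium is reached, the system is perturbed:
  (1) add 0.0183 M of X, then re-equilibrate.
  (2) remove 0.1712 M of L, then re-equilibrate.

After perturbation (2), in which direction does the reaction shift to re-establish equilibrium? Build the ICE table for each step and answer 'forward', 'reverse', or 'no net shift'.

Direction: forward

Q₀ = 0.02147 vs Keq = 4.8820e-06 ⇒ Q>K, reverse
Step 1:
                  D         X         J         L
  I          0.1298   0.01189   0.01262    0.4561
  C        0.006187  0.006187  -0.01237  -0.01237
  E           0.136   0.01808 2.4688e-04    0.4437
  solve Keq expr → x = -0.006187; check Q = 4.8820e-06
Then add 0.0183 M of X.
Step 2:
                  D         X         J         L
  I           0.136   0.03638 2.4688e-04    0.4437
  C       -5.1472e-05 -5.1472e-05 1.0294e-04 1.0294e-04
  E          0.1359   0.03633 3.4983e-04    0.4438
  solve Keq expr → x = 5.1472e-05; check Q = 4.8820e-06
Then remove 0.1712 M of L.
Step 3:
                  D         X         J         L
  I          0.1359   0.03633 3.4983e-04    0.2726
  C       -1.0907e-04 -1.0907e-04 2.1814e-04 2.1814e-04
  E          0.1358   0.03622 5.6796e-04    0.2728
  solve Keq expr → x = 1.0907e-04; check Q = 4.8820e-06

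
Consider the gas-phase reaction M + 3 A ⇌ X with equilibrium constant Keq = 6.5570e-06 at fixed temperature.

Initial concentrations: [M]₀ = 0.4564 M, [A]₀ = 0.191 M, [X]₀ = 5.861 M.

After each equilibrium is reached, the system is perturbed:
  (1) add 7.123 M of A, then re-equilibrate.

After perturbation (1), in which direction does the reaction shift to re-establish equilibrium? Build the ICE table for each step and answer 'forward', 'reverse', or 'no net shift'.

Q₀ = 1843 vs Keq = 6.5570e-06 ⇒ Q>K, reverse
Step 1:
                  M         A         X
  init       0.4564     0.191     5.861
  Δ           5.658     16.97    -5.658
  eq          6.115     17.17    0.2028
  solve Keq expr → x = -5.658; check Q = 6.5570e-06
Then add 7.123 M of A.
Step 2:
                  M         A         X
  init        6.115     24.29    0.2028
  Δ         -0.2882   -0.8646    0.2882
  eq          5.826     23.42     0.491
  solve Keq expr → x = 0.2882; check Q = 6.5570e-06

Direction: forward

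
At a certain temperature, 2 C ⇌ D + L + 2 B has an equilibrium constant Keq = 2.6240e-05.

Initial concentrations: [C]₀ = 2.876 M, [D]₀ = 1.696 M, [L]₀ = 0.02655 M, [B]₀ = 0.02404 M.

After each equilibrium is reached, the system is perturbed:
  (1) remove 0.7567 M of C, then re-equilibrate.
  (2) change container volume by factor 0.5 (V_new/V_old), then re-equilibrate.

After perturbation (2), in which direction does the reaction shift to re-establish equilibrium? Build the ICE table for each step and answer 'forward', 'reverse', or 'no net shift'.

Direction: reverse

Q₀ = 3.1462e-06 vs Keq = 2.6240e-05 ⇒ Q<K, forward
Step 1:
                  C         D         L         B
  Initial     2.876     1.696   0.02655   0.02404
  Change   -0.03047   0.01524   0.01524   0.03047
  Equil       2.846     1.711   0.04179   0.05451
  solve Keq expr → x = 0.01524; check Q = 2.6240e-05
Then remove 0.7567 M of C.
Step 2:
                  C         D         L         B
  Initial     2.089     1.711   0.04179   0.05451
  Change    0.01121 -0.005603 -0.005603  -0.01121
  Equil         2.1     1.706   0.03618    0.0433
  solve Keq expr → x = -0.005603; check Q = 2.6240e-05
Then change container volume by factor 0.5 (V_new/V_old).
Step 3:
                  C         D         L         B
  Initial       4.2     3.411   0.07236   0.08661
  Change    0.03607  -0.01803  -0.01803  -0.03607
  Equil       4.236     3.393   0.05433   0.05054
  solve Keq expr → x = -0.01803; check Q = 2.6240e-05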